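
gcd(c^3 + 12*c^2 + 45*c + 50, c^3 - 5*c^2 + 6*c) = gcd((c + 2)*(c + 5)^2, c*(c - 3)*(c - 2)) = 1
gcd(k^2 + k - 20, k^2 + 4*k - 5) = k + 5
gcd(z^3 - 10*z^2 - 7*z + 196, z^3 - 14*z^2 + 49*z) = z^2 - 14*z + 49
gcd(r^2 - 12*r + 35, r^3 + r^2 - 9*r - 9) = 1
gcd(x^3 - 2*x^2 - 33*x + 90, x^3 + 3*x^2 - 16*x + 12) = x + 6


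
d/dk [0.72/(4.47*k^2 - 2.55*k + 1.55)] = (1.836 - 6.4368*k)/(4.47*k^2 - 2.55*k + 1.55)^2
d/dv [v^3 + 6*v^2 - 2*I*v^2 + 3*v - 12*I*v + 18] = 3*v^2 + 4*v*(3 - I) + 3 - 12*I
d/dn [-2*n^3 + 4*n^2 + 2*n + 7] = -6*n^2 + 8*n + 2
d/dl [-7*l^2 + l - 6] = 1 - 14*l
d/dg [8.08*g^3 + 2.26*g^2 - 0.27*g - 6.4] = 24.24*g^2 + 4.52*g - 0.27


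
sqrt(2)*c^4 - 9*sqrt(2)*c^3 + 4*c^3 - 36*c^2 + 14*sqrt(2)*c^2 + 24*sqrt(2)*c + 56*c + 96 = (c - 6)*(c - 4)*(c + 2*sqrt(2))*(sqrt(2)*c + sqrt(2))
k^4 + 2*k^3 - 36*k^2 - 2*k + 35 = (k - 5)*(k - 1)*(k + 1)*(k + 7)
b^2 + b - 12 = (b - 3)*(b + 4)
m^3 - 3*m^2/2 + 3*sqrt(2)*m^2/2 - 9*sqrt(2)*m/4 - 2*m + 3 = (m - 3/2)*(m - sqrt(2)/2)*(m + 2*sqrt(2))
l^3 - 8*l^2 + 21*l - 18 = (l - 3)^2*(l - 2)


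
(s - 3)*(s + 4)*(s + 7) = s^3 + 8*s^2 - 5*s - 84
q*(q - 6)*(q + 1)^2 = q^4 - 4*q^3 - 11*q^2 - 6*q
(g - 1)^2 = g^2 - 2*g + 1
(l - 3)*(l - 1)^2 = l^3 - 5*l^2 + 7*l - 3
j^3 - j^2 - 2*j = j*(j - 2)*(j + 1)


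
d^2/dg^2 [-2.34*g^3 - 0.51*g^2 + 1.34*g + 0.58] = -14.04*g - 1.02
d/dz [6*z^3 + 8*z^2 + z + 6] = 18*z^2 + 16*z + 1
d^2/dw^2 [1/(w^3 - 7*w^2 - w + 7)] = 2*((7 - 3*w)*(w^3 - 7*w^2 - w + 7) + (-3*w^2 + 14*w + 1)^2)/(w^3 - 7*w^2 - w + 7)^3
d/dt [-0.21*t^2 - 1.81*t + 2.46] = -0.42*t - 1.81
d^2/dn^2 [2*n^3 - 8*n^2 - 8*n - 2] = 12*n - 16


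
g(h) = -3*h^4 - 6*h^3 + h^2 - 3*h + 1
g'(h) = -12*h^3 - 18*h^2 + 2*h - 3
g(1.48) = -35.09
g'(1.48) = -78.37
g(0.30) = 0.00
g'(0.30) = -4.34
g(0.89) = -6.99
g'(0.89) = -23.94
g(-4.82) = -908.66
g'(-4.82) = 912.94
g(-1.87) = 12.66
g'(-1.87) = 8.79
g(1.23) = -19.21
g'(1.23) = -50.10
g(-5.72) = -2037.71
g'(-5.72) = 1642.42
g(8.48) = -19124.65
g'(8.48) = -8598.03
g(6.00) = -5165.00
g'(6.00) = -3231.00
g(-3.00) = -62.00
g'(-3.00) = 153.00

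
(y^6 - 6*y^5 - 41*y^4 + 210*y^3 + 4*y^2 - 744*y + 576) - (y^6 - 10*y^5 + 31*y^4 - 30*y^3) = 4*y^5 - 72*y^4 + 240*y^3 + 4*y^2 - 744*y + 576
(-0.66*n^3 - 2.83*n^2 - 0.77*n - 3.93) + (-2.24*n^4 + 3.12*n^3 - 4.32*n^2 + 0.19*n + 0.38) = -2.24*n^4 + 2.46*n^3 - 7.15*n^2 - 0.58*n - 3.55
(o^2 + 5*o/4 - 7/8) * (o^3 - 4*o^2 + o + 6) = o^5 - 11*o^4/4 - 39*o^3/8 + 43*o^2/4 + 53*o/8 - 21/4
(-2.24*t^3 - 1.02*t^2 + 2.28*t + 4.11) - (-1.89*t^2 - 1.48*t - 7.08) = -2.24*t^3 + 0.87*t^2 + 3.76*t + 11.19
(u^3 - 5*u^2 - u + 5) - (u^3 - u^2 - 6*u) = -4*u^2 + 5*u + 5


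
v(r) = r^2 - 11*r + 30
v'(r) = 2*r - 11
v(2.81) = 6.99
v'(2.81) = -5.38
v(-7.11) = 158.76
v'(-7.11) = -25.22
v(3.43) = 4.03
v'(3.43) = -4.14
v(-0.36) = 34.09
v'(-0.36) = -11.72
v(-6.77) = 150.30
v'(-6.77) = -24.54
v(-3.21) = 75.61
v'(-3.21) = -17.42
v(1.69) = 14.27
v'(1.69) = -7.62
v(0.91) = 20.82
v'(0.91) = -9.18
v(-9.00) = 210.00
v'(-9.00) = -29.00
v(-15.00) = 420.00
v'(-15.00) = -41.00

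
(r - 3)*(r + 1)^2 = r^3 - r^2 - 5*r - 3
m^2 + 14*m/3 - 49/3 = (m - 7/3)*(m + 7)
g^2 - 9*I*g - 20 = (g - 5*I)*(g - 4*I)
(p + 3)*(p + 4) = p^2 + 7*p + 12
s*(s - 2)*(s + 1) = s^3 - s^2 - 2*s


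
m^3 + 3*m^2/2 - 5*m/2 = m*(m - 1)*(m + 5/2)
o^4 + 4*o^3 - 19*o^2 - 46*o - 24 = (o - 4)*(o + 1)^2*(o + 6)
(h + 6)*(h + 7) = h^2 + 13*h + 42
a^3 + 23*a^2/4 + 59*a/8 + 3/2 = (a + 1/4)*(a + 3/2)*(a + 4)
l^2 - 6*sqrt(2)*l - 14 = (l - 7*sqrt(2))*(l + sqrt(2))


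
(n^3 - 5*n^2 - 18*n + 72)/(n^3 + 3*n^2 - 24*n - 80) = (n^2 - 9*n + 18)/(n^2 - n - 20)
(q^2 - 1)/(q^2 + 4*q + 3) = (q - 1)/(q + 3)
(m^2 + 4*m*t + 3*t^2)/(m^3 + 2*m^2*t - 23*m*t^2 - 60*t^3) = (-m - t)/(-m^2 + m*t + 20*t^2)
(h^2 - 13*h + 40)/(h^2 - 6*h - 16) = (h - 5)/(h + 2)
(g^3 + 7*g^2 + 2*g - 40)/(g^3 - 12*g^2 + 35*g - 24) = (g^3 + 7*g^2 + 2*g - 40)/(g^3 - 12*g^2 + 35*g - 24)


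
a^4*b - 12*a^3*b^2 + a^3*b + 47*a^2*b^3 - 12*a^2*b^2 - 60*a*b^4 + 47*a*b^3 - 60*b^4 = (a - 5*b)*(a - 4*b)*(a - 3*b)*(a*b + b)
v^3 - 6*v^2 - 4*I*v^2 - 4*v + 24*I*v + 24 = (v - 6)*(v - 2*I)^2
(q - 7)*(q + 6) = q^2 - q - 42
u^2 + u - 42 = (u - 6)*(u + 7)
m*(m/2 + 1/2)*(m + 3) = m^3/2 + 2*m^2 + 3*m/2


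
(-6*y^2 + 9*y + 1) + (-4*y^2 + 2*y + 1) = -10*y^2 + 11*y + 2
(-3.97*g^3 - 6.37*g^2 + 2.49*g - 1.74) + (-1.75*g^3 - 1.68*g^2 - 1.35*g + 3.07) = -5.72*g^3 - 8.05*g^2 + 1.14*g + 1.33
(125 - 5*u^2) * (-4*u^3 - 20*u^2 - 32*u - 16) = 20*u^5 + 100*u^4 - 340*u^3 - 2420*u^2 - 4000*u - 2000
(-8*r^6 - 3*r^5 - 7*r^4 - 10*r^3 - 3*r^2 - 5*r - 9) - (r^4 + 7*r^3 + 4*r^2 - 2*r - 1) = -8*r^6 - 3*r^5 - 8*r^4 - 17*r^3 - 7*r^2 - 3*r - 8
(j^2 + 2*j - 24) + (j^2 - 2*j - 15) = 2*j^2 - 39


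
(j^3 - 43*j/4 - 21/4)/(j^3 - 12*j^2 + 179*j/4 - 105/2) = (2*j^2 + 7*j + 3)/(2*j^2 - 17*j + 30)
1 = 1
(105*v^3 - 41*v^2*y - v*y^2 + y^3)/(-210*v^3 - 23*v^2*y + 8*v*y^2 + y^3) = (-3*v + y)/(6*v + y)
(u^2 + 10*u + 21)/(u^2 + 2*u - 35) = (u + 3)/(u - 5)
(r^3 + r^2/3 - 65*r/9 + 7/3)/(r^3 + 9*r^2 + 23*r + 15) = (9*r^2 - 24*r + 7)/(9*(r^2 + 6*r + 5))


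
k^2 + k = k*(k + 1)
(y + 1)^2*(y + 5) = y^3 + 7*y^2 + 11*y + 5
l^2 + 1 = (l - I)*(l + I)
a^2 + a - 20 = (a - 4)*(a + 5)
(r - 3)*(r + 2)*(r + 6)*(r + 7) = r^4 + 12*r^3 + 23*r^2 - 120*r - 252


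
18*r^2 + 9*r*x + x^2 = (3*r + x)*(6*r + x)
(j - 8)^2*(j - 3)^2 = j^4 - 22*j^3 + 169*j^2 - 528*j + 576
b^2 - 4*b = b*(b - 4)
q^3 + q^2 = q^2*(q + 1)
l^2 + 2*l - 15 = (l - 3)*(l + 5)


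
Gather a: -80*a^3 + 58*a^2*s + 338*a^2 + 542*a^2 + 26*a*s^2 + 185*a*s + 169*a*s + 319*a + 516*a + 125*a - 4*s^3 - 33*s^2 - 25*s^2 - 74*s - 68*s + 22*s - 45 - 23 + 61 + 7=-80*a^3 + a^2*(58*s + 880) + a*(26*s^2 + 354*s + 960) - 4*s^3 - 58*s^2 - 120*s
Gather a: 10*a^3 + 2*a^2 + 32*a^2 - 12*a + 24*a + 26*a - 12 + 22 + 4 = 10*a^3 + 34*a^2 + 38*a + 14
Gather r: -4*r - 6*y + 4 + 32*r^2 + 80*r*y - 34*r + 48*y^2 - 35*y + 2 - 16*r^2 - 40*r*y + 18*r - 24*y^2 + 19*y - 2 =16*r^2 + r*(40*y - 20) + 24*y^2 - 22*y + 4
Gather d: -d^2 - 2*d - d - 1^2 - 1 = -d^2 - 3*d - 2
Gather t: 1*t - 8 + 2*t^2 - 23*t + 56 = 2*t^2 - 22*t + 48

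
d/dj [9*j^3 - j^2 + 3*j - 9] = 27*j^2 - 2*j + 3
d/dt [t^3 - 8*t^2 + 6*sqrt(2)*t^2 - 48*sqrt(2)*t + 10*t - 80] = 3*t^2 - 16*t + 12*sqrt(2)*t - 48*sqrt(2) + 10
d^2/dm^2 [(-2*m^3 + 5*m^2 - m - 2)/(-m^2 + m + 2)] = 4/(m^3 + 3*m^2 + 3*m + 1)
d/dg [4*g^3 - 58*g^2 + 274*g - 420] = 12*g^2 - 116*g + 274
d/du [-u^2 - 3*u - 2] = -2*u - 3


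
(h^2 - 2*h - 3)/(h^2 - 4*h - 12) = (-h^2 + 2*h + 3)/(-h^2 + 4*h + 12)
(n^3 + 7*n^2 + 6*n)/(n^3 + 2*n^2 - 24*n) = (n + 1)/(n - 4)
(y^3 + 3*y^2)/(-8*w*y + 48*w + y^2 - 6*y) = y^2*(y + 3)/(-8*w*y + 48*w + y^2 - 6*y)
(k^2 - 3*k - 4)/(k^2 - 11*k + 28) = (k + 1)/(k - 7)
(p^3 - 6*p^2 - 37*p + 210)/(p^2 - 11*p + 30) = (p^2 - p - 42)/(p - 6)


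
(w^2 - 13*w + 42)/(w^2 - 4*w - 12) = (w - 7)/(w + 2)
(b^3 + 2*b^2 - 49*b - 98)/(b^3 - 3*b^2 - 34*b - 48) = (b^2 - 49)/(b^2 - 5*b - 24)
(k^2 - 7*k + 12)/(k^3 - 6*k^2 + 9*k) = (k - 4)/(k*(k - 3))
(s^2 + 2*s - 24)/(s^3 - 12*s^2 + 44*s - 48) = (s + 6)/(s^2 - 8*s + 12)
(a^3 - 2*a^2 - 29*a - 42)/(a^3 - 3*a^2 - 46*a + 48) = (a^3 - 2*a^2 - 29*a - 42)/(a^3 - 3*a^2 - 46*a + 48)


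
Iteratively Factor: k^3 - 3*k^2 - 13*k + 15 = (k - 5)*(k^2 + 2*k - 3) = (k - 5)*(k - 1)*(k + 3)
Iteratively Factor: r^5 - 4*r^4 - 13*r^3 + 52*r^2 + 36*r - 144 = (r + 3)*(r^4 - 7*r^3 + 8*r^2 + 28*r - 48) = (r - 3)*(r + 3)*(r^3 - 4*r^2 - 4*r + 16) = (r - 3)*(r - 2)*(r + 3)*(r^2 - 2*r - 8) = (r - 3)*(r - 2)*(r + 2)*(r + 3)*(r - 4)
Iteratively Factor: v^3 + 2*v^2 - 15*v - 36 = (v + 3)*(v^2 - v - 12) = (v - 4)*(v + 3)*(v + 3)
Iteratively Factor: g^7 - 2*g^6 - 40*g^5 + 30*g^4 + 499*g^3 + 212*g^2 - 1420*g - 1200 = (g + 4)*(g^6 - 6*g^5 - 16*g^4 + 94*g^3 + 123*g^2 - 280*g - 300) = (g + 1)*(g + 4)*(g^5 - 7*g^4 - 9*g^3 + 103*g^2 + 20*g - 300) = (g + 1)*(g + 2)*(g + 4)*(g^4 - 9*g^3 + 9*g^2 + 85*g - 150) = (g - 2)*(g + 1)*(g + 2)*(g + 4)*(g^3 - 7*g^2 - 5*g + 75) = (g - 5)*(g - 2)*(g + 1)*(g + 2)*(g + 4)*(g^2 - 2*g - 15) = (g - 5)*(g - 2)*(g + 1)*(g + 2)*(g + 3)*(g + 4)*(g - 5)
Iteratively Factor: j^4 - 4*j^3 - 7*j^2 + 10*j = (j + 2)*(j^3 - 6*j^2 + 5*j) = (j - 5)*(j + 2)*(j^2 - j) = (j - 5)*(j - 1)*(j + 2)*(j)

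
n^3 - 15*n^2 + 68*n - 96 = (n - 8)*(n - 4)*(n - 3)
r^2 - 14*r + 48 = (r - 8)*(r - 6)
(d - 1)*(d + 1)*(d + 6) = d^3 + 6*d^2 - d - 6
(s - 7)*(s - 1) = s^2 - 8*s + 7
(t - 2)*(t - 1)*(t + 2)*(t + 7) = t^4 + 6*t^3 - 11*t^2 - 24*t + 28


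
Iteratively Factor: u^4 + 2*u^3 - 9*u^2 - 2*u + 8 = (u + 4)*(u^3 - 2*u^2 - u + 2) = (u + 1)*(u + 4)*(u^2 - 3*u + 2) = (u - 1)*(u + 1)*(u + 4)*(u - 2)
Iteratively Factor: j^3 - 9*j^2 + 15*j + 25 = (j + 1)*(j^2 - 10*j + 25) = (j - 5)*(j + 1)*(j - 5)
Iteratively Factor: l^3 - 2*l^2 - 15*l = (l)*(l^2 - 2*l - 15) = l*(l - 5)*(l + 3)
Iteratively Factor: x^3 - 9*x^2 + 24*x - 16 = (x - 1)*(x^2 - 8*x + 16) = (x - 4)*(x - 1)*(x - 4)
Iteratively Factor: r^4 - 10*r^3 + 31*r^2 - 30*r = (r - 2)*(r^3 - 8*r^2 + 15*r) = r*(r - 2)*(r^2 - 8*r + 15) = r*(r - 5)*(r - 2)*(r - 3)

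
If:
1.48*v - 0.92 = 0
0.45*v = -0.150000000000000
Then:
No Solution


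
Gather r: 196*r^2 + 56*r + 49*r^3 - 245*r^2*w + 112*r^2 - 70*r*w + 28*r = 49*r^3 + r^2*(308 - 245*w) + r*(84 - 70*w)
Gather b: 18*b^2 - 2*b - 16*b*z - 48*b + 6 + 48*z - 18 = 18*b^2 + b*(-16*z - 50) + 48*z - 12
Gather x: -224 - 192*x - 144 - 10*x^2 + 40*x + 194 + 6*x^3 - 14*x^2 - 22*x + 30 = 6*x^3 - 24*x^2 - 174*x - 144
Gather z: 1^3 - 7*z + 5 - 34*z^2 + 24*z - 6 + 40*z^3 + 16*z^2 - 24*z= 40*z^3 - 18*z^2 - 7*z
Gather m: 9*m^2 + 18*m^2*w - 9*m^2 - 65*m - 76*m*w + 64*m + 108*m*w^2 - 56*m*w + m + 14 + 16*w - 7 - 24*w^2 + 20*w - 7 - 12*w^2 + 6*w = 18*m^2*w + m*(108*w^2 - 132*w) - 36*w^2 + 42*w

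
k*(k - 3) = k^2 - 3*k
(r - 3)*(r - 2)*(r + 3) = r^3 - 2*r^2 - 9*r + 18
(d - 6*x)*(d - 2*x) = d^2 - 8*d*x + 12*x^2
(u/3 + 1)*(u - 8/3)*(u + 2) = u^3/3 + 7*u^2/9 - 22*u/9 - 16/3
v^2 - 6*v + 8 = (v - 4)*(v - 2)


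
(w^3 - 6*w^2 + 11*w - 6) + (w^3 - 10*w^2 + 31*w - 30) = 2*w^3 - 16*w^2 + 42*w - 36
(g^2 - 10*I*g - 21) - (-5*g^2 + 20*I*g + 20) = 6*g^2 - 30*I*g - 41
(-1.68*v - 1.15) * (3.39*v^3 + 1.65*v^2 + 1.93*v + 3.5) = -5.6952*v^4 - 6.6705*v^3 - 5.1399*v^2 - 8.0995*v - 4.025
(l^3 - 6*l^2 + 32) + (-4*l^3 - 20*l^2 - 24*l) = -3*l^3 - 26*l^2 - 24*l + 32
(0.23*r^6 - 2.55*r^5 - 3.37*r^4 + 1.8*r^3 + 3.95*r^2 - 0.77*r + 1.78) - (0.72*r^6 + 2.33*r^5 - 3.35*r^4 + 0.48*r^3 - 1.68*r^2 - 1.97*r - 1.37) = -0.49*r^6 - 4.88*r^5 - 0.02*r^4 + 1.32*r^3 + 5.63*r^2 + 1.2*r + 3.15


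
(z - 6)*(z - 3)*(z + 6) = z^3 - 3*z^2 - 36*z + 108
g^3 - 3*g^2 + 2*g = g*(g - 2)*(g - 1)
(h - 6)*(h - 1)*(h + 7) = h^3 - 43*h + 42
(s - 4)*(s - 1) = s^2 - 5*s + 4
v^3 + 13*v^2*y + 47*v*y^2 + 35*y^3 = (v + y)*(v + 5*y)*(v + 7*y)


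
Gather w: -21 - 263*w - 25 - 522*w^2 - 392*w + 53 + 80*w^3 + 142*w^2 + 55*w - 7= 80*w^3 - 380*w^2 - 600*w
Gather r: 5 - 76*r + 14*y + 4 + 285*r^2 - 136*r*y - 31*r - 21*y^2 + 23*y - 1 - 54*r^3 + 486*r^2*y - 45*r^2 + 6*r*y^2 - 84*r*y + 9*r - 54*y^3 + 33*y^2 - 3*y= -54*r^3 + r^2*(486*y + 240) + r*(6*y^2 - 220*y - 98) - 54*y^3 + 12*y^2 + 34*y + 8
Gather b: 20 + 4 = 24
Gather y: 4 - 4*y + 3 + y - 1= 6 - 3*y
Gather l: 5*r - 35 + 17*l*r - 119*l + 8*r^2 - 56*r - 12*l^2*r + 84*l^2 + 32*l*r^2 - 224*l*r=l^2*(84 - 12*r) + l*(32*r^2 - 207*r - 119) + 8*r^2 - 51*r - 35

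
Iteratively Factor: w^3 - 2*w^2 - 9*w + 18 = (w - 3)*(w^2 + w - 6) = (w - 3)*(w - 2)*(w + 3)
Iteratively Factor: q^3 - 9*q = (q + 3)*(q^2 - 3*q) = (q - 3)*(q + 3)*(q)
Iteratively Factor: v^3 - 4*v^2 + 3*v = (v - 3)*(v^2 - v) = v*(v - 3)*(v - 1)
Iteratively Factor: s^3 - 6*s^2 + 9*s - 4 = (s - 1)*(s^2 - 5*s + 4) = (s - 1)^2*(s - 4)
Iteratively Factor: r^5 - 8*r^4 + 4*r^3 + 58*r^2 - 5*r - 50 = (r - 5)*(r^4 - 3*r^3 - 11*r^2 + 3*r + 10) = (r - 5)^2*(r^3 + 2*r^2 - r - 2) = (r - 5)^2*(r + 1)*(r^2 + r - 2) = (r - 5)^2*(r + 1)*(r + 2)*(r - 1)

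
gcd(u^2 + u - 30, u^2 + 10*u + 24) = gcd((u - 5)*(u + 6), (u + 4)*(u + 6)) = u + 6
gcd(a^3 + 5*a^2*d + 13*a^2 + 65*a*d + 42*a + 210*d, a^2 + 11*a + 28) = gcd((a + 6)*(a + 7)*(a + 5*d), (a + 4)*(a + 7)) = a + 7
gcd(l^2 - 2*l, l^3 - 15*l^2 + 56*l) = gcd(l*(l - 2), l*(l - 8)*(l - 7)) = l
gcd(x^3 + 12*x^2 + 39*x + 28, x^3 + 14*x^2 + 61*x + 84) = x^2 + 11*x + 28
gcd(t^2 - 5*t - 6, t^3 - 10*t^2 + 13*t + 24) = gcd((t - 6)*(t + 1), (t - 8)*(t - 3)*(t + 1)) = t + 1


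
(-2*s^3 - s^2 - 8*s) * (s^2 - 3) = -2*s^5 - s^4 - 2*s^3 + 3*s^2 + 24*s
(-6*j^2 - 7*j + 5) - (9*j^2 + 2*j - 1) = -15*j^2 - 9*j + 6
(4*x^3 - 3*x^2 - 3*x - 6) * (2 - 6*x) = -24*x^4 + 26*x^3 + 12*x^2 + 30*x - 12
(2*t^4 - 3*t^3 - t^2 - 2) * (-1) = -2*t^4 + 3*t^3 + t^2 + 2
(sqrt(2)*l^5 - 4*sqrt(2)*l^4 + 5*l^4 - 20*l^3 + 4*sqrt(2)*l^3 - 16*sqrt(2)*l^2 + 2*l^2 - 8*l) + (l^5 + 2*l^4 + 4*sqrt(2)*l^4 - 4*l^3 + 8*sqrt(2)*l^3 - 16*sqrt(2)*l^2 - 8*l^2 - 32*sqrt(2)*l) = l^5 + sqrt(2)*l^5 + 7*l^4 - 24*l^3 + 12*sqrt(2)*l^3 - 32*sqrt(2)*l^2 - 6*l^2 - 32*sqrt(2)*l - 8*l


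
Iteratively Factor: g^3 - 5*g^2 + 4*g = (g - 4)*(g^2 - g) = (g - 4)*(g - 1)*(g)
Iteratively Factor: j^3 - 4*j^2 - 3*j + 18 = (j + 2)*(j^2 - 6*j + 9) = (j - 3)*(j + 2)*(j - 3)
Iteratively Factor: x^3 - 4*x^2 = (x)*(x^2 - 4*x) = x^2*(x - 4)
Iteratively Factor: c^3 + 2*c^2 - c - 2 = (c + 1)*(c^2 + c - 2) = (c + 1)*(c + 2)*(c - 1)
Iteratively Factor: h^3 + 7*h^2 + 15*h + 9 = (h + 1)*(h^2 + 6*h + 9) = (h + 1)*(h + 3)*(h + 3)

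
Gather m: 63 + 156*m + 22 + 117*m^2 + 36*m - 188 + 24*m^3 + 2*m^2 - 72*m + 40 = 24*m^3 + 119*m^2 + 120*m - 63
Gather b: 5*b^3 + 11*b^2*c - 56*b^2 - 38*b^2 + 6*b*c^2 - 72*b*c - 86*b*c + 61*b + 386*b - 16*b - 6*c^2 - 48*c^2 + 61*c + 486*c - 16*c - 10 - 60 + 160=5*b^3 + b^2*(11*c - 94) + b*(6*c^2 - 158*c + 431) - 54*c^2 + 531*c + 90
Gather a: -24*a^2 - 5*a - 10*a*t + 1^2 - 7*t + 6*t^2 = -24*a^2 + a*(-10*t - 5) + 6*t^2 - 7*t + 1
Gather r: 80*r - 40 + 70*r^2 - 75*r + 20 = 70*r^2 + 5*r - 20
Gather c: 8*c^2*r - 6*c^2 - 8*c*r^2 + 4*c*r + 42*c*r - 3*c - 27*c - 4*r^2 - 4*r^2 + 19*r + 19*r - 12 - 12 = c^2*(8*r - 6) + c*(-8*r^2 + 46*r - 30) - 8*r^2 + 38*r - 24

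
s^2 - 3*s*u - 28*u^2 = (s - 7*u)*(s + 4*u)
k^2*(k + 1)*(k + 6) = k^4 + 7*k^3 + 6*k^2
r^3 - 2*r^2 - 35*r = r*(r - 7)*(r + 5)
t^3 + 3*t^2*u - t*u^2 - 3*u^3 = (t - u)*(t + u)*(t + 3*u)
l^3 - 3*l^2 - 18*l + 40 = (l - 5)*(l - 2)*(l + 4)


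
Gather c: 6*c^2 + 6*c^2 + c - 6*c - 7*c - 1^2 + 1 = 12*c^2 - 12*c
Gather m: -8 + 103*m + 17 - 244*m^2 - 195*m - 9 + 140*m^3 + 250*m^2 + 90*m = 140*m^3 + 6*m^2 - 2*m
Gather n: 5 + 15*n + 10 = 15*n + 15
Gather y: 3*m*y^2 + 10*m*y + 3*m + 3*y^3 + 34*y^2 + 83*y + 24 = 3*m + 3*y^3 + y^2*(3*m + 34) + y*(10*m + 83) + 24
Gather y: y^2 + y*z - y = y^2 + y*(z - 1)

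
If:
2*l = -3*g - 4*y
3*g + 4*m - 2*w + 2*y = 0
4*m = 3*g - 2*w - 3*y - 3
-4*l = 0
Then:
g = -4*y/3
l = 0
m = -5*y/8 - 3/8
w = -9*y/4 - 3/4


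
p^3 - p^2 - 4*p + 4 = (p - 2)*(p - 1)*(p + 2)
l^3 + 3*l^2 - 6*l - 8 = (l - 2)*(l + 1)*(l + 4)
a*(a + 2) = a^2 + 2*a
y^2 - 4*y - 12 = (y - 6)*(y + 2)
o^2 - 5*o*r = o*(o - 5*r)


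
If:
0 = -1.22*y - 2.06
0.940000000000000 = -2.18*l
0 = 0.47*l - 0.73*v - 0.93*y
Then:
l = -0.43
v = 1.87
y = -1.69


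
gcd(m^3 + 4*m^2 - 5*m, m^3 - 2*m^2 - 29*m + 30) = m^2 + 4*m - 5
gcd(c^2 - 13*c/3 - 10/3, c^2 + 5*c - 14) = 1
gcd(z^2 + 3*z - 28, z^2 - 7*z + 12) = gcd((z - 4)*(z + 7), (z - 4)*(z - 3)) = z - 4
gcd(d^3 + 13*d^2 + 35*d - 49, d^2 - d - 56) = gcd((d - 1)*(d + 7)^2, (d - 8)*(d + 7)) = d + 7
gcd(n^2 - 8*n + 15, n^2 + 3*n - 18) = n - 3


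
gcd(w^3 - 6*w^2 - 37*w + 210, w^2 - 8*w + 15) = w - 5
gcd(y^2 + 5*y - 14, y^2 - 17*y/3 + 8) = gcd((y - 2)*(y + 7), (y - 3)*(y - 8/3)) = 1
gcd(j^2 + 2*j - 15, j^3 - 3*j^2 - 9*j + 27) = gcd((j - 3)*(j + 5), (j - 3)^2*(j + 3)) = j - 3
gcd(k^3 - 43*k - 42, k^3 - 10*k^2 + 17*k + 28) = k^2 - 6*k - 7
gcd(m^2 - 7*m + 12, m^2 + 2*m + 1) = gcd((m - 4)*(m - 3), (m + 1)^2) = 1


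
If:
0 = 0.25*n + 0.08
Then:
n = -0.32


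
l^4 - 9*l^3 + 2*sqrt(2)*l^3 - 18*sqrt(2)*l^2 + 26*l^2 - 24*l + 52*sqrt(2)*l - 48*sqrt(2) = (l - 4)*(l - 3)*(l - 2)*(l + 2*sqrt(2))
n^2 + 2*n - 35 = (n - 5)*(n + 7)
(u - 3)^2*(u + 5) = u^3 - u^2 - 21*u + 45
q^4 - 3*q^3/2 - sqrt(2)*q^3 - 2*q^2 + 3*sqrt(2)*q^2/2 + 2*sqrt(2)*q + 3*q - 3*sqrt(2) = (q - 3/2)*(q - sqrt(2))^2*(q + sqrt(2))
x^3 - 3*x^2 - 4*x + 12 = (x - 3)*(x - 2)*(x + 2)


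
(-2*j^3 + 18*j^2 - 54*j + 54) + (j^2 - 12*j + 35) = -2*j^3 + 19*j^2 - 66*j + 89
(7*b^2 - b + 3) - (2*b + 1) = 7*b^2 - 3*b + 2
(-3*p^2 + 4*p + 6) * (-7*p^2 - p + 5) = 21*p^4 - 25*p^3 - 61*p^2 + 14*p + 30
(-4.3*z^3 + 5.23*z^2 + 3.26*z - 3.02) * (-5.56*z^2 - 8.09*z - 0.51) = 23.908*z^5 + 5.7082*z^4 - 58.2433*z^3 - 12.2495*z^2 + 22.7692*z + 1.5402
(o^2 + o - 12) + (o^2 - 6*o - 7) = 2*o^2 - 5*o - 19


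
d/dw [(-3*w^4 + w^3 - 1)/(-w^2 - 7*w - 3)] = (3*w^2*(4*w - 1)*(w^2 + 7*w + 3) - (2*w + 7)*(3*w^4 - w^3 + 1))/(w^2 + 7*w + 3)^2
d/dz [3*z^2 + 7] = 6*z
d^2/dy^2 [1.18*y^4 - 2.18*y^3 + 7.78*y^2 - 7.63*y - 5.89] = 14.16*y^2 - 13.08*y + 15.56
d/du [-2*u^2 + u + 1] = 1 - 4*u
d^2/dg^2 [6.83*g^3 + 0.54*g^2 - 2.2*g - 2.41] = 40.98*g + 1.08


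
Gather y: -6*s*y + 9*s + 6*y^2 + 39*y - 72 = 9*s + 6*y^2 + y*(39 - 6*s) - 72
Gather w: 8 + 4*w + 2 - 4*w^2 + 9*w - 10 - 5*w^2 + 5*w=-9*w^2 + 18*w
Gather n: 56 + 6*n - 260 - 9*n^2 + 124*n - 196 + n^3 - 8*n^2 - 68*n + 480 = n^3 - 17*n^2 + 62*n + 80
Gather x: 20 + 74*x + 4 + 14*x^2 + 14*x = 14*x^2 + 88*x + 24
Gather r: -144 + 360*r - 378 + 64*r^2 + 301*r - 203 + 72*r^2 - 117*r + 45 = 136*r^2 + 544*r - 680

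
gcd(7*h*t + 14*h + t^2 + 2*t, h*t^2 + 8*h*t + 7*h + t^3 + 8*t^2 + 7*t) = 1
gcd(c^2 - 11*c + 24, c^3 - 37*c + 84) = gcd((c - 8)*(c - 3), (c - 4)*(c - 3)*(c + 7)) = c - 3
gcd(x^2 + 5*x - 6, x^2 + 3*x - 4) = x - 1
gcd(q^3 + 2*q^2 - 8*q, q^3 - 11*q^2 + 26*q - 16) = q - 2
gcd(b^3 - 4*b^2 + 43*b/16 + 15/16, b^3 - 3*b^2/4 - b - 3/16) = b + 1/4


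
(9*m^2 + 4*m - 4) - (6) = 9*m^2 + 4*m - 10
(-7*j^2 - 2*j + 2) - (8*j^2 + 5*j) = -15*j^2 - 7*j + 2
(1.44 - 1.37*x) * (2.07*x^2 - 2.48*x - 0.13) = -2.8359*x^3 + 6.3784*x^2 - 3.3931*x - 0.1872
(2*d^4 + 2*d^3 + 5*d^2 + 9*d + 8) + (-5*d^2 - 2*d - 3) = 2*d^4 + 2*d^3 + 7*d + 5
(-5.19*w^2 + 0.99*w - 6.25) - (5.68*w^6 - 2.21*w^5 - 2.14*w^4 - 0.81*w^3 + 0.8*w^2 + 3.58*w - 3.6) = -5.68*w^6 + 2.21*w^5 + 2.14*w^4 + 0.81*w^3 - 5.99*w^2 - 2.59*w - 2.65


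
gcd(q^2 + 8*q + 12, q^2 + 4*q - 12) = q + 6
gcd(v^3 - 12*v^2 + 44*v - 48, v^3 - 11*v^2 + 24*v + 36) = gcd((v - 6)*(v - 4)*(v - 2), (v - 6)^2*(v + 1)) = v - 6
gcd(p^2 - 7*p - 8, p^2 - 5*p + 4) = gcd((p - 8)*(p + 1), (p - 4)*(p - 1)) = 1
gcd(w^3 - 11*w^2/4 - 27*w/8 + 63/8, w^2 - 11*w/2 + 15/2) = w - 3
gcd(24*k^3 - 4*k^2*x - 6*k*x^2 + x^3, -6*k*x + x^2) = -6*k + x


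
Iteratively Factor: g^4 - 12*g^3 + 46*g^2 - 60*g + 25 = (g - 1)*(g^3 - 11*g^2 + 35*g - 25) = (g - 1)^2*(g^2 - 10*g + 25) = (g - 5)*(g - 1)^2*(g - 5)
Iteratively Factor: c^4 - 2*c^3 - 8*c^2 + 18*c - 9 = (c - 1)*(c^3 - c^2 - 9*c + 9) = (c - 1)*(c + 3)*(c^2 - 4*c + 3) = (c - 1)^2*(c + 3)*(c - 3)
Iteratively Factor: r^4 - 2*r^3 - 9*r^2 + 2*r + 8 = (r - 1)*(r^3 - r^2 - 10*r - 8) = (r - 1)*(r + 2)*(r^2 - 3*r - 4) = (r - 1)*(r + 1)*(r + 2)*(r - 4)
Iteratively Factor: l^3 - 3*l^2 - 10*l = (l)*(l^2 - 3*l - 10) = l*(l - 5)*(l + 2)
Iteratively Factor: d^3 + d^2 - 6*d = (d - 2)*(d^2 + 3*d) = (d - 2)*(d + 3)*(d)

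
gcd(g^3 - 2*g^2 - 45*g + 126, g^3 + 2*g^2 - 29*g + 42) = g^2 + 4*g - 21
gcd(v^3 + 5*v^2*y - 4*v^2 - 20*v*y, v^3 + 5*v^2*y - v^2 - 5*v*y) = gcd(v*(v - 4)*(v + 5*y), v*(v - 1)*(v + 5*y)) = v^2 + 5*v*y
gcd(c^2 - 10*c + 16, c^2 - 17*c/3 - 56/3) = c - 8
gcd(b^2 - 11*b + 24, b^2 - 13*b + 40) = b - 8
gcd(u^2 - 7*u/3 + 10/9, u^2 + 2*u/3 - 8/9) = u - 2/3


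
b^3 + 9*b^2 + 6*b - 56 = (b - 2)*(b + 4)*(b + 7)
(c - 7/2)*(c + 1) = c^2 - 5*c/2 - 7/2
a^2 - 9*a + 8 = (a - 8)*(a - 1)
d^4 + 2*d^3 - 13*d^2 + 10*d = d*(d - 2)*(d - 1)*(d + 5)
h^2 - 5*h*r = h*(h - 5*r)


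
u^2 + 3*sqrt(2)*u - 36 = (u - 3*sqrt(2))*(u + 6*sqrt(2))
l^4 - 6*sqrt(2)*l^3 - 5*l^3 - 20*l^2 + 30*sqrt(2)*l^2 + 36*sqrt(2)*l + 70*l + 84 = (l - 6)*(l + 1)*(l - 7*sqrt(2))*(l + sqrt(2))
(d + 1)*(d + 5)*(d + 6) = d^3 + 12*d^2 + 41*d + 30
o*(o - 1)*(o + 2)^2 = o^4 + 3*o^3 - 4*o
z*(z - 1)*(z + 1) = z^3 - z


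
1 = 1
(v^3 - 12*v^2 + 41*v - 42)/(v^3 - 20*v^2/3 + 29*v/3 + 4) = 3*(v^2 - 9*v + 14)/(3*v^2 - 11*v - 4)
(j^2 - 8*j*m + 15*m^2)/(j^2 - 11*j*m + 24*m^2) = (j - 5*m)/(j - 8*m)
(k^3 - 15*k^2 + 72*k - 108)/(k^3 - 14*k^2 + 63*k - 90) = (k - 6)/(k - 5)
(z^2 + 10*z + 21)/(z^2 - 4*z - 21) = (z + 7)/(z - 7)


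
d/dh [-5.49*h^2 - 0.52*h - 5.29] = -10.98*h - 0.52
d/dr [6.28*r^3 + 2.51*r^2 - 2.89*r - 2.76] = 18.84*r^2 + 5.02*r - 2.89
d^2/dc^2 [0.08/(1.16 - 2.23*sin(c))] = (0.397832*sin(c)^2 + 0.206944*sin(c) - 0.795664)/(2.23*sin(c) - 1.16)^3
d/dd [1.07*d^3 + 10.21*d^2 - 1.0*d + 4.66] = 3.21*d^2 + 20.42*d - 1.0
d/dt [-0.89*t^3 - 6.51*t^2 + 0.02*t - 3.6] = -2.67*t^2 - 13.02*t + 0.02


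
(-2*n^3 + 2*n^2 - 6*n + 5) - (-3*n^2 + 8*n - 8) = -2*n^3 + 5*n^2 - 14*n + 13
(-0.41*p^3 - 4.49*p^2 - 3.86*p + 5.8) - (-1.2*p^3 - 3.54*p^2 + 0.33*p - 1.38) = 0.79*p^3 - 0.95*p^2 - 4.19*p + 7.18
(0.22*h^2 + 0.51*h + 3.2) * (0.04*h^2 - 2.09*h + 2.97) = 0.0088*h^4 - 0.4394*h^3 - 0.2845*h^2 - 5.1733*h + 9.504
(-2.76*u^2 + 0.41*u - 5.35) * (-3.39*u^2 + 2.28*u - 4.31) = 9.3564*u^4 - 7.6827*u^3 + 30.9669*u^2 - 13.9651*u + 23.0585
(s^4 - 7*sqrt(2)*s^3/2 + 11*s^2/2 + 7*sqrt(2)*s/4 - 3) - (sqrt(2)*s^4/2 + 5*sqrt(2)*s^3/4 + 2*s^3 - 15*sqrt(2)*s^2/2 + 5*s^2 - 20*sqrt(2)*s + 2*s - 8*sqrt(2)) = -sqrt(2)*s^4/2 + s^4 - 19*sqrt(2)*s^3/4 - 2*s^3 + s^2/2 + 15*sqrt(2)*s^2/2 - 2*s + 87*sqrt(2)*s/4 - 3 + 8*sqrt(2)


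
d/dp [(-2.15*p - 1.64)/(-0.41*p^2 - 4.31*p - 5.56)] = (-0.8815*p^2 - 1.3448*p + 4.8856)/(0.1681*p^4 + 3.5342*p^3 + 23.1353*p^2 + 47.9272*p + 30.9136)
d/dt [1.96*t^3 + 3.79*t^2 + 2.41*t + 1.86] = 5.88*t^2 + 7.58*t + 2.41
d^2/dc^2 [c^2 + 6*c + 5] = 2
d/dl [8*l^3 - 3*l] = 24*l^2 - 3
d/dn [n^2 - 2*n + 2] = 2*n - 2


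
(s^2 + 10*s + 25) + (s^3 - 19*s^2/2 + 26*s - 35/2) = s^3 - 17*s^2/2 + 36*s + 15/2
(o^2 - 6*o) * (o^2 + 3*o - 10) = o^4 - 3*o^3 - 28*o^2 + 60*o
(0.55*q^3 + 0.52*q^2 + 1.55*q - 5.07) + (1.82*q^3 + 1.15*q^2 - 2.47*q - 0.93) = 2.37*q^3 + 1.67*q^2 - 0.92*q - 6.0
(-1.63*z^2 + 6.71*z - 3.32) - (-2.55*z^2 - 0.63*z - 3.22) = 0.92*z^2 + 7.34*z - 0.0999999999999996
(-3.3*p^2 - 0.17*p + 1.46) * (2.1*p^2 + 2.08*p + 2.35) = -6.93*p^4 - 7.221*p^3 - 5.0426*p^2 + 2.6373*p + 3.431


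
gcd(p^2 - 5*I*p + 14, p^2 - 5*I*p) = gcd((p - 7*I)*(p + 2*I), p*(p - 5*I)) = 1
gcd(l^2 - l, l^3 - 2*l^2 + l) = l^2 - l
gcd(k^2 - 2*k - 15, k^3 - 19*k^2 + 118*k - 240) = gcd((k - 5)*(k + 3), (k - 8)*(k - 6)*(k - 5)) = k - 5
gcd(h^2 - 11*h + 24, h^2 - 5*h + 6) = h - 3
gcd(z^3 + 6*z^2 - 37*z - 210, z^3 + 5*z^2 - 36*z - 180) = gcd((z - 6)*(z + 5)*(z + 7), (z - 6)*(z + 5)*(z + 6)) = z^2 - z - 30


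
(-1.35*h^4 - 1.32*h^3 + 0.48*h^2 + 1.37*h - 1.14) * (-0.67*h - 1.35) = 0.9045*h^5 + 2.7069*h^4 + 1.4604*h^3 - 1.5659*h^2 - 1.0857*h + 1.539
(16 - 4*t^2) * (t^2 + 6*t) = -4*t^4 - 24*t^3 + 16*t^2 + 96*t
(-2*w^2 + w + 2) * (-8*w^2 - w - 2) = 16*w^4 - 6*w^3 - 13*w^2 - 4*w - 4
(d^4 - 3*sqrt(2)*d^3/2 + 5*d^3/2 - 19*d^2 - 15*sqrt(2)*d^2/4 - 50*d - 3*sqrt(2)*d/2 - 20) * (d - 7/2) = d^5 - 3*sqrt(2)*d^4/2 - d^4 - 111*d^3/4 + 3*sqrt(2)*d^3/2 + 93*sqrt(2)*d^2/8 + 33*d^2/2 + 21*sqrt(2)*d/4 + 155*d + 70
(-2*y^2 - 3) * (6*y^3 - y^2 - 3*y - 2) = -12*y^5 + 2*y^4 - 12*y^3 + 7*y^2 + 9*y + 6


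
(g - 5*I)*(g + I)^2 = g^3 - 3*I*g^2 + 9*g + 5*I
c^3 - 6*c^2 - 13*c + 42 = (c - 7)*(c - 2)*(c + 3)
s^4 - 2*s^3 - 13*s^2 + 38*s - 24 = (s - 3)*(s - 2)*(s - 1)*(s + 4)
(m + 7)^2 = m^2 + 14*m + 49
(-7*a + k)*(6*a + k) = -42*a^2 - a*k + k^2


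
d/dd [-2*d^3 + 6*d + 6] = 6 - 6*d^2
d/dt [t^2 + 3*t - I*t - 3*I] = 2*t + 3 - I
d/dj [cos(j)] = -sin(j)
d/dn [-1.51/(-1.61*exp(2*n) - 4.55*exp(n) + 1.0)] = (-4.8622*exp(n) - 6.8705)*exp(n)/(1.61*exp(2*n) + 4.55*exp(n) - 1.0)^2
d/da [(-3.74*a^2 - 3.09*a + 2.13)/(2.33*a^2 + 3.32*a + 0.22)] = (-5.21709999999999*a^2 - 11.5714*a - 7.7514)/(5.4289*a^4 + 15.4712*a^3 + 12.0476*a^2 + 1.4608*a + 0.0484)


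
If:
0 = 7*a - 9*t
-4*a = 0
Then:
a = 0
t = 0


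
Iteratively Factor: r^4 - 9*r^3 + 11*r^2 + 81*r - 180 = (r - 4)*(r^3 - 5*r^2 - 9*r + 45) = (r - 4)*(r + 3)*(r^2 - 8*r + 15) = (r - 5)*(r - 4)*(r + 3)*(r - 3)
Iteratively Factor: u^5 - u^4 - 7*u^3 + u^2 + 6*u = (u + 1)*(u^4 - 2*u^3 - 5*u^2 + 6*u) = u*(u + 1)*(u^3 - 2*u^2 - 5*u + 6) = u*(u - 3)*(u + 1)*(u^2 + u - 2) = u*(u - 3)*(u + 1)*(u + 2)*(u - 1)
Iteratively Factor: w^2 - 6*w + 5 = (w - 1)*(w - 5)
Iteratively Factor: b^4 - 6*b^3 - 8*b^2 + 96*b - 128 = (b - 4)*(b^3 - 2*b^2 - 16*b + 32) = (b - 4)*(b + 4)*(b^2 - 6*b + 8) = (b - 4)^2*(b + 4)*(b - 2)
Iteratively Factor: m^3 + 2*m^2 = (m)*(m^2 + 2*m) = m*(m + 2)*(m)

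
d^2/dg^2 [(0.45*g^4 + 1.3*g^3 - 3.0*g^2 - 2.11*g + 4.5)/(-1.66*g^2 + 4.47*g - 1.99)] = (-2.48004*g^6 + 20.03454*g^5 - 62.86761*g^4 + 76.8344919999998*g^3 - 85.8636*g^2 + 127.635576*g - 88.798734)/(4.574296*g^6 - 36.952596*g^5 + 115.955814*g^4 - 177.911811*g^3 + 139.007271*g^2 - 53.104941*g + 7.880599)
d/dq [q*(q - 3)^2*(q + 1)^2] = 5*q^4 - 16*q^3 - 6*q^2 + 24*q + 9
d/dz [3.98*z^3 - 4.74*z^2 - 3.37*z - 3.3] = 11.94*z^2 - 9.48*z - 3.37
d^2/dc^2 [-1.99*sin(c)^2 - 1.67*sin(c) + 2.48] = 1.67*sin(c) - 3.98*cos(2*c)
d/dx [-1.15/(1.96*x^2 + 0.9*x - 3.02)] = (4.508*x + 1.035)/(1.96*x^2 + 0.9*x - 3.02)^2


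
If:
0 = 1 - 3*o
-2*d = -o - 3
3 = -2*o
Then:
No Solution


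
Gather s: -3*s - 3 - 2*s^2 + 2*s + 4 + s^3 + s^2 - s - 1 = s^3 - s^2 - 2*s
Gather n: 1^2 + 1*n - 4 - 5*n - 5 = -4*n - 8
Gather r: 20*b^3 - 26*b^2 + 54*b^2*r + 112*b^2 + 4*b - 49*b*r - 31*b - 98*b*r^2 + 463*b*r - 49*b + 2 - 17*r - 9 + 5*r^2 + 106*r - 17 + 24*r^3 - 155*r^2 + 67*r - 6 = 20*b^3 + 86*b^2 - 76*b + 24*r^3 + r^2*(-98*b - 150) + r*(54*b^2 + 414*b + 156) - 30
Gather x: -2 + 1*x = x - 2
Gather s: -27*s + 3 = 3 - 27*s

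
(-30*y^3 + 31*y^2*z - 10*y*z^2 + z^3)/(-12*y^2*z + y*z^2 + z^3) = (10*y^2 - 7*y*z + z^2)/(z*(4*y + z))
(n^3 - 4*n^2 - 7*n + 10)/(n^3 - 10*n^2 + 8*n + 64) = (n^2 - 6*n + 5)/(n^2 - 12*n + 32)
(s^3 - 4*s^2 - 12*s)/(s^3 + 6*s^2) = (s^2 - 4*s - 12)/(s*(s + 6))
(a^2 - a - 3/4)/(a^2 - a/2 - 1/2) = (a - 3/2)/(a - 1)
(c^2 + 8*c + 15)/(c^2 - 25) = (c + 3)/(c - 5)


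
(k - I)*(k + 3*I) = k^2 + 2*I*k + 3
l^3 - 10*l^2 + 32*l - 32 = (l - 4)^2*(l - 2)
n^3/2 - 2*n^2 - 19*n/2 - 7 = (n/2 + 1)*(n - 7)*(n + 1)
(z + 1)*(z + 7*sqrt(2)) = z^2 + z + 7*sqrt(2)*z + 7*sqrt(2)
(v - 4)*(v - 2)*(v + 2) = v^3 - 4*v^2 - 4*v + 16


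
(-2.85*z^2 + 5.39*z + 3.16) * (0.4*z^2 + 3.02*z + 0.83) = -1.14*z^4 - 6.451*z^3 + 15.1763*z^2 + 14.0169*z + 2.6228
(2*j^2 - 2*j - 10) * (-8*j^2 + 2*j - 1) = -16*j^4 + 20*j^3 + 74*j^2 - 18*j + 10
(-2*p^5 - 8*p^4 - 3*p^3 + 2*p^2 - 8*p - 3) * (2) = -4*p^5 - 16*p^4 - 6*p^3 + 4*p^2 - 16*p - 6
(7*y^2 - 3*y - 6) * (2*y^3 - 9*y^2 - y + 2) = 14*y^5 - 69*y^4 + 8*y^3 + 71*y^2 - 12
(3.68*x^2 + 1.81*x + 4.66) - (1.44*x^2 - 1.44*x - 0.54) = 2.24*x^2 + 3.25*x + 5.2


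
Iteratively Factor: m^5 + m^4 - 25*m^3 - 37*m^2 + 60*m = (m + 4)*(m^4 - 3*m^3 - 13*m^2 + 15*m) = (m - 1)*(m + 4)*(m^3 - 2*m^2 - 15*m) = (m - 5)*(m - 1)*(m + 4)*(m^2 + 3*m) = m*(m - 5)*(m - 1)*(m + 4)*(m + 3)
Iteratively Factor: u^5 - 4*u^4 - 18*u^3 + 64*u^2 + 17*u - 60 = (u + 1)*(u^4 - 5*u^3 - 13*u^2 + 77*u - 60) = (u - 3)*(u + 1)*(u^3 - 2*u^2 - 19*u + 20) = (u - 3)*(u - 1)*(u + 1)*(u^2 - u - 20) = (u - 3)*(u - 1)*(u + 1)*(u + 4)*(u - 5)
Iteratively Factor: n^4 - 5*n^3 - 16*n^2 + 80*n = (n - 4)*(n^3 - n^2 - 20*n) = n*(n - 4)*(n^2 - n - 20) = n*(n - 5)*(n - 4)*(n + 4)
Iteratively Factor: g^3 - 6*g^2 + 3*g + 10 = (g + 1)*(g^2 - 7*g + 10) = (g - 2)*(g + 1)*(g - 5)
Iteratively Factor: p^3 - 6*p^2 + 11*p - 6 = (p - 1)*(p^2 - 5*p + 6) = (p - 3)*(p - 1)*(p - 2)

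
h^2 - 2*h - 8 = (h - 4)*(h + 2)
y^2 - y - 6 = (y - 3)*(y + 2)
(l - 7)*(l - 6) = l^2 - 13*l + 42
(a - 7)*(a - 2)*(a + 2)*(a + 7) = a^4 - 53*a^2 + 196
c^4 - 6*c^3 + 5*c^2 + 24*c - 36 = (c - 3)^2*(c - 2)*(c + 2)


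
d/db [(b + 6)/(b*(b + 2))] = (-b^2 - 12*b - 12)/(b^2*(b^2 + 4*b + 4))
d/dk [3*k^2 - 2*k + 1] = 6*k - 2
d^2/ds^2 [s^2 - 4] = 2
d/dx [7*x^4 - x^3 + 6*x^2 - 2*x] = 28*x^3 - 3*x^2 + 12*x - 2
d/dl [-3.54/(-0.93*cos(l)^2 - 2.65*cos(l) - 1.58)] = (6.5844*cos(l) + 9.381)*sin(l)/(0.93*cos(l)^2 + 2.65*cos(l) + 1.58)^2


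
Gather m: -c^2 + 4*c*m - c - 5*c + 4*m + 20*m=-c^2 - 6*c + m*(4*c + 24)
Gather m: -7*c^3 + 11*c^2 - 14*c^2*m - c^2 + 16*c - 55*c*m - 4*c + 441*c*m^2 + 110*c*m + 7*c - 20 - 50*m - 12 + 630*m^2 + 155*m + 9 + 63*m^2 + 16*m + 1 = -7*c^3 + 10*c^2 + 19*c + m^2*(441*c + 693) + m*(-14*c^2 + 55*c + 121) - 22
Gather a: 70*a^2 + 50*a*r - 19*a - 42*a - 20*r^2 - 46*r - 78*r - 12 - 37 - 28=70*a^2 + a*(50*r - 61) - 20*r^2 - 124*r - 77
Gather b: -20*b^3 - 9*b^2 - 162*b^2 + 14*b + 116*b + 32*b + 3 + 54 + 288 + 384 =-20*b^3 - 171*b^2 + 162*b + 729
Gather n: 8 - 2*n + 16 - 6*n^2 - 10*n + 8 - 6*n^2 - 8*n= -12*n^2 - 20*n + 32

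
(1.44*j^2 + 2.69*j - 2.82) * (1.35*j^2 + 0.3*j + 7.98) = 1.944*j^4 + 4.0635*j^3 + 8.4912*j^2 + 20.6202*j - 22.5036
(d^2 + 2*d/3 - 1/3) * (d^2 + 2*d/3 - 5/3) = d^4 + 4*d^3/3 - 14*d^2/9 - 4*d/3 + 5/9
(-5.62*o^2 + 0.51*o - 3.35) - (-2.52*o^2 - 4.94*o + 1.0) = -3.1*o^2 + 5.45*o - 4.35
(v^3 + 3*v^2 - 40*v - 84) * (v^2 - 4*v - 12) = v^5 - v^4 - 64*v^3 + 40*v^2 + 816*v + 1008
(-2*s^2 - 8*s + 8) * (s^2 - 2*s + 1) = -2*s^4 - 4*s^3 + 22*s^2 - 24*s + 8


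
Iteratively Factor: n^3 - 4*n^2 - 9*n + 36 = (n - 4)*(n^2 - 9) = (n - 4)*(n + 3)*(n - 3)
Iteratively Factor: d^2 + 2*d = (d + 2)*(d)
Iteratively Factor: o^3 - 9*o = (o)*(o^2 - 9) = o*(o + 3)*(o - 3)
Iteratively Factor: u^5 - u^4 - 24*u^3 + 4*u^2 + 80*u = (u - 5)*(u^4 + 4*u^3 - 4*u^2 - 16*u) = (u - 5)*(u + 2)*(u^3 + 2*u^2 - 8*u) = (u - 5)*(u + 2)*(u + 4)*(u^2 - 2*u) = u*(u - 5)*(u + 2)*(u + 4)*(u - 2)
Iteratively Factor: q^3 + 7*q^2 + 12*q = (q)*(q^2 + 7*q + 12) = q*(q + 3)*(q + 4)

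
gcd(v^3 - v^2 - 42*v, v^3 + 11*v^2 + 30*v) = v^2 + 6*v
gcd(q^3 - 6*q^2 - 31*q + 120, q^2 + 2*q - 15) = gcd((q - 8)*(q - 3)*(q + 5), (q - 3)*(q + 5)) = q^2 + 2*q - 15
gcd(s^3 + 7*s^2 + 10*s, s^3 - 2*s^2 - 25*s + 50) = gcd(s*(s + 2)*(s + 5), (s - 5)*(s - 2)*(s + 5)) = s + 5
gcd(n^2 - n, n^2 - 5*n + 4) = n - 1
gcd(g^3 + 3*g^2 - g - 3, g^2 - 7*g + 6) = g - 1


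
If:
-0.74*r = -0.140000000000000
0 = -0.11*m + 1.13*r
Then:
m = 1.94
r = 0.19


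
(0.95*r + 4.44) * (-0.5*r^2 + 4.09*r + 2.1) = -0.475*r^3 + 1.6655*r^2 + 20.1546*r + 9.324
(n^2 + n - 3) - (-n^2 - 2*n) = 2*n^2 + 3*n - 3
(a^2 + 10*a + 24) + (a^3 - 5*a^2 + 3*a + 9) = a^3 - 4*a^2 + 13*a + 33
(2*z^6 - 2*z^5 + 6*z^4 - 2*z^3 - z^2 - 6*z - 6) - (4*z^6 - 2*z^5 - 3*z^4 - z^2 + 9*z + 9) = -2*z^6 + 9*z^4 - 2*z^3 - 15*z - 15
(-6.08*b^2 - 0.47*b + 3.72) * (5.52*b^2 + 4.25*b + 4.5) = -33.5616*b^4 - 28.4344*b^3 - 8.8231*b^2 + 13.695*b + 16.74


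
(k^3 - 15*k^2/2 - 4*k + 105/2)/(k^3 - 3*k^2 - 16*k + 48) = (2*k^2 - 9*k - 35)/(2*(k^2 - 16))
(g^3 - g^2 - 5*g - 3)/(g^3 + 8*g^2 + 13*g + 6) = (g - 3)/(g + 6)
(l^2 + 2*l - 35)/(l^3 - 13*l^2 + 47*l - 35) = (l + 7)/(l^2 - 8*l + 7)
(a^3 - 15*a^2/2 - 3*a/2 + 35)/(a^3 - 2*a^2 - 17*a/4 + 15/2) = 2*(a - 7)/(2*a - 3)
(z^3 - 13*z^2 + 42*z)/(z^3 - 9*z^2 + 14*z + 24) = z*(z - 7)/(z^2 - 3*z - 4)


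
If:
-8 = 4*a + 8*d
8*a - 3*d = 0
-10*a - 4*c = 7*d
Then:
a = -6/19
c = 43/19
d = -16/19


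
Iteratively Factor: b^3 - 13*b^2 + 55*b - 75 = (b - 3)*(b^2 - 10*b + 25) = (b - 5)*(b - 3)*(b - 5)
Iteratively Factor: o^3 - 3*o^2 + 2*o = (o - 1)*(o^2 - 2*o) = o*(o - 1)*(o - 2)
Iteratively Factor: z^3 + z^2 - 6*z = (z - 2)*(z^2 + 3*z) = (z - 2)*(z + 3)*(z)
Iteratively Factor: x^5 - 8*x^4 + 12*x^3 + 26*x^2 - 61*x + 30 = (x + 2)*(x^4 - 10*x^3 + 32*x^2 - 38*x + 15) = (x - 1)*(x + 2)*(x^3 - 9*x^2 + 23*x - 15) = (x - 3)*(x - 1)*(x + 2)*(x^2 - 6*x + 5) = (x - 3)*(x - 1)^2*(x + 2)*(x - 5)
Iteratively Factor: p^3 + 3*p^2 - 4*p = (p + 4)*(p^2 - p) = p*(p + 4)*(p - 1)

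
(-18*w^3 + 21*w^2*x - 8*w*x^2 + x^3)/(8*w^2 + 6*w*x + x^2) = (-18*w^3 + 21*w^2*x - 8*w*x^2 + x^3)/(8*w^2 + 6*w*x + x^2)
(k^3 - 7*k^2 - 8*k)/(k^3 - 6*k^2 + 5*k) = (k^2 - 7*k - 8)/(k^2 - 6*k + 5)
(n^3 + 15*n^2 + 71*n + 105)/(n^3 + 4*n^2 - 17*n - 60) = (n + 7)/(n - 4)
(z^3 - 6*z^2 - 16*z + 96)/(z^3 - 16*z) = (z - 6)/z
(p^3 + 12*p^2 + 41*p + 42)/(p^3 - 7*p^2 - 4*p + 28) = (p^2 + 10*p + 21)/(p^2 - 9*p + 14)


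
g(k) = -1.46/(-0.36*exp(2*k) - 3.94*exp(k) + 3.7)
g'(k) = -1.46*(0.72*exp(2*k) + 3.94*exp(k))/(-0.36*exp(2*k) - 3.94*exp(k) + 3.7)^2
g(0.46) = 0.42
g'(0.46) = -0.99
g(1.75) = 0.05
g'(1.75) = -0.07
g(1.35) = 0.09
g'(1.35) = -0.13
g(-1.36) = -0.55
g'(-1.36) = -0.22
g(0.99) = 0.15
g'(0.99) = -0.26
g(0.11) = 1.27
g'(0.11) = -5.88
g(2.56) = 0.01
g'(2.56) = -0.02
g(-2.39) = -0.44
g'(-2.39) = -0.05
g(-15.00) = -0.39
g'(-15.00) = 0.00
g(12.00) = 0.00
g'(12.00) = 0.00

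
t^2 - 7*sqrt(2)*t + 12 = (t - 6*sqrt(2))*(t - sqrt(2))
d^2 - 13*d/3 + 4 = (d - 3)*(d - 4/3)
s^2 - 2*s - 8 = (s - 4)*(s + 2)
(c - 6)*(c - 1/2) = c^2 - 13*c/2 + 3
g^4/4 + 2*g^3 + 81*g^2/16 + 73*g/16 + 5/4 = (g/4 + 1)*(g + 1/2)*(g + 1)*(g + 5/2)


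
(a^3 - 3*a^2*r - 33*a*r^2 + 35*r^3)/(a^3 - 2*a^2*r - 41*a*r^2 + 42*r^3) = (a + 5*r)/(a + 6*r)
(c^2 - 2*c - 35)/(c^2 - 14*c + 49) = (c + 5)/(c - 7)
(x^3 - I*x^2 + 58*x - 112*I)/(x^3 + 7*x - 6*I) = (x^2 + I*x + 56)/(x^2 + 2*I*x + 3)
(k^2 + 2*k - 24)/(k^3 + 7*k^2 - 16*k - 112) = (k + 6)/(k^2 + 11*k + 28)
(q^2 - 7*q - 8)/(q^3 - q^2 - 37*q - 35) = (q - 8)/(q^2 - 2*q - 35)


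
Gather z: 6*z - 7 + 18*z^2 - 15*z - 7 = 18*z^2 - 9*z - 14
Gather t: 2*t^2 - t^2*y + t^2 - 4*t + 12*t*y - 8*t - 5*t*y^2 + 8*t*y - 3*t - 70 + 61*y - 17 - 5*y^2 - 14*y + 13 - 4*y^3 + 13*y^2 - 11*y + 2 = t^2*(3 - y) + t*(-5*y^2 + 20*y - 15) - 4*y^3 + 8*y^2 + 36*y - 72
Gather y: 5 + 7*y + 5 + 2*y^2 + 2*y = 2*y^2 + 9*y + 10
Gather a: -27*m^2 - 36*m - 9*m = -27*m^2 - 45*m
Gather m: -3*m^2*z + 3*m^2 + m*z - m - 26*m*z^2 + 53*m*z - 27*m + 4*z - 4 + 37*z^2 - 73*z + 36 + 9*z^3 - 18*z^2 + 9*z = m^2*(3 - 3*z) + m*(-26*z^2 + 54*z - 28) + 9*z^3 + 19*z^2 - 60*z + 32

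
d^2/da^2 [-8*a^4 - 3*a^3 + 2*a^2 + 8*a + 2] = -96*a^2 - 18*a + 4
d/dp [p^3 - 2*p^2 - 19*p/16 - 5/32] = 3*p^2 - 4*p - 19/16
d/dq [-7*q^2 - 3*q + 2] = -14*q - 3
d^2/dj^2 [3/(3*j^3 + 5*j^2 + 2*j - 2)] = 6*(-(9*j + 5)*(3*j^3 + 5*j^2 + 2*j - 2) + (9*j^2 + 10*j + 2)^2)/(3*j^3 + 5*j^2 + 2*j - 2)^3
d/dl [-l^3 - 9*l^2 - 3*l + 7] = -3*l^2 - 18*l - 3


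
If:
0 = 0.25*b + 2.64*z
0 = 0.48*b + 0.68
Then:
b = -1.42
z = 0.13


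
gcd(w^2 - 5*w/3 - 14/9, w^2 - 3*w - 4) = 1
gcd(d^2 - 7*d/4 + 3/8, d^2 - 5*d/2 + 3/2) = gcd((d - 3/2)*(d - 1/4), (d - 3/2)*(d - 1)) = d - 3/2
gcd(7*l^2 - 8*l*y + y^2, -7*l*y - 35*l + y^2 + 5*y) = -7*l + y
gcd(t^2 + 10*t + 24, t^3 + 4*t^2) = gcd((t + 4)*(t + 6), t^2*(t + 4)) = t + 4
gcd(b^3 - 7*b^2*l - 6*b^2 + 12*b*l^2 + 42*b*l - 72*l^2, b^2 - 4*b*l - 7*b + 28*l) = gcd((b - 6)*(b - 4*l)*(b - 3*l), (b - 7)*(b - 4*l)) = b - 4*l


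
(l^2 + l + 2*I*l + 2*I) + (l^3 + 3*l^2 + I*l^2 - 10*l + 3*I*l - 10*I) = l^3 + 4*l^2 + I*l^2 - 9*l + 5*I*l - 8*I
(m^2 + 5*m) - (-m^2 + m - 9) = 2*m^2 + 4*m + 9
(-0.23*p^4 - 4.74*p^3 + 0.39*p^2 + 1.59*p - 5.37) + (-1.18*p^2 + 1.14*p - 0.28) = -0.23*p^4 - 4.74*p^3 - 0.79*p^2 + 2.73*p - 5.65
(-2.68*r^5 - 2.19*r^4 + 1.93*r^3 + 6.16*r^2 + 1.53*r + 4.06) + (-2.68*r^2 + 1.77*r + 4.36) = -2.68*r^5 - 2.19*r^4 + 1.93*r^3 + 3.48*r^2 + 3.3*r + 8.42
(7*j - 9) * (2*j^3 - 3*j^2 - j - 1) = 14*j^4 - 39*j^3 + 20*j^2 + 2*j + 9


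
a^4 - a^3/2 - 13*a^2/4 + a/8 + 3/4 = (a - 2)*(a - 1/2)*(a + 1/2)*(a + 3/2)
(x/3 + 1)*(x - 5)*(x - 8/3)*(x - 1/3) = x^4/3 - 5*x^3/3 - 73*x^2/27 + 389*x/27 - 40/9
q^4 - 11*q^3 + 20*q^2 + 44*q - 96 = (q - 8)*(q - 3)*(q - 2)*(q + 2)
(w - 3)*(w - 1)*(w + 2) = w^3 - 2*w^2 - 5*w + 6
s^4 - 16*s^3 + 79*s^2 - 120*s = s*(s - 8)*(s - 5)*(s - 3)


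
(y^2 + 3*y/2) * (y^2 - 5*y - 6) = y^4 - 7*y^3/2 - 27*y^2/2 - 9*y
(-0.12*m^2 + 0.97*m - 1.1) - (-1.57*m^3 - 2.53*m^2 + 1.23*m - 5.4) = 1.57*m^3 + 2.41*m^2 - 0.26*m + 4.3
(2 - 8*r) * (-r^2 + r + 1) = 8*r^3 - 10*r^2 - 6*r + 2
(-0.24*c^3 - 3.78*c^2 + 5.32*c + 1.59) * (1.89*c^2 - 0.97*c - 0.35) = -0.4536*c^5 - 6.9114*c^4 + 13.8054*c^3 - 0.8323*c^2 - 3.4043*c - 0.5565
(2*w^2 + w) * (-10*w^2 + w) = -20*w^4 - 8*w^3 + w^2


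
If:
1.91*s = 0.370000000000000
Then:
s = 0.19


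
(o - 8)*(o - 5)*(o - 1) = o^3 - 14*o^2 + 53*o - 40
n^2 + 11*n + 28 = (n + 4)*(n + 7)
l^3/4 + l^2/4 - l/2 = l*(l/4 + 1/2)*(l - 1)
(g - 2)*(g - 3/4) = g^2 - 11*g/4 + 3/2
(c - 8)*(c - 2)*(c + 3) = c^3 - 7*c^2 - 14*c + 48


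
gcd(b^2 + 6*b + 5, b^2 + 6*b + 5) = b^2 + 6*b + 5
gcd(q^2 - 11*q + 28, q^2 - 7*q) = q - 7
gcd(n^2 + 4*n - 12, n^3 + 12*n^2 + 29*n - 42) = n + 6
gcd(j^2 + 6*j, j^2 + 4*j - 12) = j + 6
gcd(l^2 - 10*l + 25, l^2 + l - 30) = l - 5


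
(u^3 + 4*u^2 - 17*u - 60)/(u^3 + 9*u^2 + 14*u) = (u^3 + 4*u^2 - 17*u - 60)/(u*(u^2 + 9*u + 14))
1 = 1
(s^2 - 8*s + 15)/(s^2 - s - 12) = (-s^2 + 8*s - 15)/(-s^2 + s + 12)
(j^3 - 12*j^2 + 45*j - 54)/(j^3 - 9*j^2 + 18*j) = (j - 3)/j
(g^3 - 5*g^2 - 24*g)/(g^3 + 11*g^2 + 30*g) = (g^2 - 5*g - 24)/(g^2 + 11*g + 30)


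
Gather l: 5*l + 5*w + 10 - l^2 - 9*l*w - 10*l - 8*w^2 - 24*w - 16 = -l^2 + l*(-9*w - 5) - 8*w^2 - 19*w - 6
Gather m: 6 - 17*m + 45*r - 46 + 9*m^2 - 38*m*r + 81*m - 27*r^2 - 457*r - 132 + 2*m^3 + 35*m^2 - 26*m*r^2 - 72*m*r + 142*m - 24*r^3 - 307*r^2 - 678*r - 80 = 2*m^3 + 44*m^2 + m*(-26*r^2 - 110*r + 206) - 24*r^3 - 334*r^2 - 1090*r - 252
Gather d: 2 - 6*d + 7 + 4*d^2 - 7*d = 4*d^2 - 13*d + 9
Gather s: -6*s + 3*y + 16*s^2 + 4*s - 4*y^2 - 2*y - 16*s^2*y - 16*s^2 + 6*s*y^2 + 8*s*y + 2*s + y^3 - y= -16*s^2*y + s*(6*y^2 + 8*y) + y^3 - 4*y^2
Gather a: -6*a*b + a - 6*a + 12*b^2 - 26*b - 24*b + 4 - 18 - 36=a*(-6*b - 5) + 12*b^2 - 50*b - 50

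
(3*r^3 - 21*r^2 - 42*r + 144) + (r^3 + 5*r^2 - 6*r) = 4*r^3 - 16*r^2 - 48*r + 144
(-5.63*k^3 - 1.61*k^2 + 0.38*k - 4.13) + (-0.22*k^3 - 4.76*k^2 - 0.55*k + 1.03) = -5.85*k^3 - 6.37*k^2 - 0.17*k - 3.1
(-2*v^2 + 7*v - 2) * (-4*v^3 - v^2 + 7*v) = 8*v^5 - 26*v^4 - 13*v^3 + 51*v^2 - 14*v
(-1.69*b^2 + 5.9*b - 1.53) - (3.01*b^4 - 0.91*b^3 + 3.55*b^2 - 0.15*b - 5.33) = -3.01*b^4 + 0.91*b^3 - 5.24*b^2 + 6.05*b + 3.8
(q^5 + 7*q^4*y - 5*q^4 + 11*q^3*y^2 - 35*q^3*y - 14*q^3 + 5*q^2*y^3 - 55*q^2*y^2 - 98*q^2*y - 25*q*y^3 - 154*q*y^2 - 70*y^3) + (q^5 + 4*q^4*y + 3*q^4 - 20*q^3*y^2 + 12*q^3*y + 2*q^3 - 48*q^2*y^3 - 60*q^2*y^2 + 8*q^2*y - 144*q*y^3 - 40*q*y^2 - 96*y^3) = 2*q^5 + 11*q^4*y - 2*q^4 - 9*q^3*y^2 - 23*q^3*y - 12*q^3 - 43*q^2*y^3 - 115*q^2*y^2 - 90*q^2*y - 169*q*y^3 - 194*q*y^2 - 166*y^3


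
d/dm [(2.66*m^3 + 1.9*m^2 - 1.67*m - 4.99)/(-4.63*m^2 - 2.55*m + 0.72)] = (-12.3158*m^4 - 13.566*m^3 - 6.8315*m^2 - 43.4714*m - 13.9269)/(21.4369*m^4 + 23.613*m^3 - 0.1647*m^2 - 3.672*m + 0.5184)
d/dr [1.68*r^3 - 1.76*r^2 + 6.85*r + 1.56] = 5.04*r^2 - 3.52*r + 6.85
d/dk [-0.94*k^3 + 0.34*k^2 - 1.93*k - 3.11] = -2.82*k^2 + 0.68*k - 1.93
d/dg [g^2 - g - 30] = 2*g - 1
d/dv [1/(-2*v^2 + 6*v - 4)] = (v - 3/2)/(v^2 - 3*v + 2)^2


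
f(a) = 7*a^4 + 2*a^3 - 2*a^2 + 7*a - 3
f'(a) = 28*a^3 + 6*a^2 - 4*a + 7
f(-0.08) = -3.57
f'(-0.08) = 7.34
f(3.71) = 1423.72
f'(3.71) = 1504.56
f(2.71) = 418.64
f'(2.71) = 597.49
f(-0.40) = -6.07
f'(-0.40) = 7.77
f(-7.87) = 25696.41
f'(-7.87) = -13238.31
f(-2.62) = 258.80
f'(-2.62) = -444.91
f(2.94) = 574.10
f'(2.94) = 758.64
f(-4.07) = 1721.31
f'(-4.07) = -1765.07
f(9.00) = 47283.00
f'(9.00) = 20869.00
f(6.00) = 9471.00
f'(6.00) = 6247.00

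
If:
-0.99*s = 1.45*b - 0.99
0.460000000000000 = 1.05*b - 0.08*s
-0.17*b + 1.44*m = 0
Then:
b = 0.46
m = 0.05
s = 0.32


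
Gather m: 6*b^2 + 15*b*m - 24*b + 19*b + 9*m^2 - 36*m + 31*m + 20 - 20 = 6*b^2 - 5*b + 9*m^2 + m*(15*b - 5)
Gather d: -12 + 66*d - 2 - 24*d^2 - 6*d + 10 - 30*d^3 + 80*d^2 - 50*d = -30*d^3 + 56*d^2 + 10*d - 4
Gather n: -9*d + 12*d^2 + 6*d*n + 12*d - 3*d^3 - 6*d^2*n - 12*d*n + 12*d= -3*d^3 + 12*d^2 + 15*d + n*(-6*d^2 - 6*d)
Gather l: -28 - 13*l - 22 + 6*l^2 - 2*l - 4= 6*l^2 - 15*l - 54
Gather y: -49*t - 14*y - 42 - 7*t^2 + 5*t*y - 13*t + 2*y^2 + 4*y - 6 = -7*t^2 - 62*t + 2*y^2 + y*(5*t - 10) - 48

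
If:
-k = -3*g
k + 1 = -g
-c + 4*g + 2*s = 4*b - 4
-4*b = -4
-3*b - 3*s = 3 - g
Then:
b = 1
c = -31/6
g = -1/4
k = -3/4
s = -25/12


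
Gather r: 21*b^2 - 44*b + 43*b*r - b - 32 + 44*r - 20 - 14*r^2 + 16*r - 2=21*b^2 - 45*b - 14*r^2 + r*(43*b + 60) - 54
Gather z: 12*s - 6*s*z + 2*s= -6*s*z + 14*s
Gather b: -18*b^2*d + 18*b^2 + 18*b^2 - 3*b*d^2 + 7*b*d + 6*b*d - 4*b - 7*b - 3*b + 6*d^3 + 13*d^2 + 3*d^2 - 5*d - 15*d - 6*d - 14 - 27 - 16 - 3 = b^2*(36 - 18*d) + b*(-3*d^2 + 13*d - 14) + 6*d^3 + 16*d^2 - 26*d - 60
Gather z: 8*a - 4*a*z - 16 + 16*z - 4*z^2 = 8*a - 4*z^2 + z*(16 - 4*a) - 16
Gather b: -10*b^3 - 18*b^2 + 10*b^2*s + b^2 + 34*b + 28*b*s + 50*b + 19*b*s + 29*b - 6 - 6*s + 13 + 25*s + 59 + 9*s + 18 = -10*b^3 + b^2*(10*s - 17) + b*(47*s + 113) + 28*s + 84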